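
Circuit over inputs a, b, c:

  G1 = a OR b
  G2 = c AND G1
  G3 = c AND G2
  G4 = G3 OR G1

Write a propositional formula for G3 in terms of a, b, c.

c AND (c AND (a OR b))

G1 = a OR b
G2 = c AND G1 = c AND (a OR b)
G3 = c AND G2 = c AND (c AND (a OR b))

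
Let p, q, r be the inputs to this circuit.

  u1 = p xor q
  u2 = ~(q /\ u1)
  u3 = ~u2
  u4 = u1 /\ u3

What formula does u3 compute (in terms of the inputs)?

u1 = p xor q
u2 = ~(q /\ u1) = ~(q /\ (p xor q))
u3 = ~u2 = ~(~(q /\ (p xor q)))

~(~(q /\ (p xor q)))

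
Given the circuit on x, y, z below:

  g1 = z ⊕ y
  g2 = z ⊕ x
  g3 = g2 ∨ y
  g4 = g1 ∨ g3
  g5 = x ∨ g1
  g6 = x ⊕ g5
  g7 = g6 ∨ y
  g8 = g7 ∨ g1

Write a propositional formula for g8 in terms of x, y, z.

((x ⊕ (x ∨ (z ⊕ y))) ∨ y) ∨ (z ⊕ y)

g1 = z ⊕ y
g5 = x ∨ g1 = x ∨ (z ⊕ y)
g6 = x ⊕ g5 = x ⊕ (x ∨ (z ⊕ y))
g7 = g6 ∨ y = (x ⊕ (x ∨ (z ⊕ y))) ∨ y
g8 = g7 ∨ g1 = ((x ⊕ (x ∨ (z ⊕ y))) ∨ y) ∨ (z ⊕ y)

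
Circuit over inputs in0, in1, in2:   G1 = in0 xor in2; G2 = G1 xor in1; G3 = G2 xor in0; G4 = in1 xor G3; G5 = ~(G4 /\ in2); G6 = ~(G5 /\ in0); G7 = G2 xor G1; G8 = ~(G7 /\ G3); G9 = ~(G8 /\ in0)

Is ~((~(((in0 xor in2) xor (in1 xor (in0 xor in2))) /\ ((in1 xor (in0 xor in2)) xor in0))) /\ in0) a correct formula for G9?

Yes

G1 = in0 xor in2
G2 = G1 xor in1 = (in0 xor in2) xor in1
G3 = G2 xor in0 = ((in0 xor in2) xor in1) xor in0
G7 = G2 xor G1 = ((in0 xor in2) xor in1) xor (in0 xor in2)
G8 = ~(G7 /\ G3) = ~((((in0 xor in2) xor in1) xor (in0 xor in2)) /\ (((in0 xor in2) xor in1) xor in0))
G9 = ~(G8 /\ in0) = ~((~((((in0 xor in2) xor in1) xor (in0 xor in2)) /\ (((in0 xor in2) xor in1) xor in0))) /\ in0)
At in0=1, in1=0, in2=0: circuit gives 0, formula gives 0.
At in0=0, in1=0, in2=0: circuit gives 1, formula gives 1.
Agrees on all 8 inputs.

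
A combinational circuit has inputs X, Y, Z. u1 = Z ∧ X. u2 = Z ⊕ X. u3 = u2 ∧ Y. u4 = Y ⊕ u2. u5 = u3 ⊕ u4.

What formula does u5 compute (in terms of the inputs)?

u2 = Z ⊕ X
u3 = u2 ∧ Y = (Z ⊕ X) ∧ Y
u4 = Y ⊕ u2 = Y ⊕ (Z ⊕ X)
u5 = u3 ⊕ u4 = ((Z ⊕ X) ∧ Y) ⊕ (Y ⊕ (Z ⊕ X))

((Z ⊕ X) ∧ Y) ⊕ (Y ⊕ (Z ⊕ X))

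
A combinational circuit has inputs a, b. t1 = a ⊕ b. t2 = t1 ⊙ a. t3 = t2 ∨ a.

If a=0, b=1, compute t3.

0

t1 = 0 ⊕ 1 = 1
t2 = 1 ⊙ 0 = 0
t3 = 0 ∨ 0 = 0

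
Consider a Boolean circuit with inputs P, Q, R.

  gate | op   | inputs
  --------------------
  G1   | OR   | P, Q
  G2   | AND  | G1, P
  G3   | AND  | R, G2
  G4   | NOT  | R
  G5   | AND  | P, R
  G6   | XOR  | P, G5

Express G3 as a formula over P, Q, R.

R AND ((P OR Q) AND P)

G1 = P OR Q
G2 = G1 AND P = (P OR Q) AND P
G3 = R AND G2 = R AND ((P OR Q) AND P)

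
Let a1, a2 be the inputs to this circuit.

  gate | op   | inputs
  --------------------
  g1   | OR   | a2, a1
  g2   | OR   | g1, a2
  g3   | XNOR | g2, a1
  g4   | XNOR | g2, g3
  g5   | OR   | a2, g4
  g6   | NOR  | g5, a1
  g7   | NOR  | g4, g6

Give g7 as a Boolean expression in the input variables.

g1 = a2 OR a1
g2 = g1 OR a2 = (a2 OR a1) OR a2
g3 = g2 XNOR a1 = ((a2 OR a1) OR a2) XNOR a1
g4 = g2 XNOR g3 = ((a2 OR a1) OR a2) XNOR (((a2 OR a1) OR a2) XNOR a1)
g5 = a2 OR g4 = a2 OR (((a2 OR a1) OR a2) XNOR (((a2 OR a1) OR a2) XNOR a1))
g6 = g5 NOR a1 = (a2 OR (((a2 OR a1) OR a2) XNOR (((a2 OR a1) OR a2) XNOR a1))) NOR a1
g7 = g4 NOR g6 = (((a2 OR a1) OR a2) XNOR (((a2 OR a1) OR a2) XNOR a1)) NOR ((a2 OR (((a2 OR a1) OR a2) XNOR (((a2 OR a1) OR a2) XNOR a1))) NOR a1)

(((a2 OR a1) OR a2) XNOR (((a2 OR a1) OR a2) XNOR a1)) NOR ((a2 OR (((a2 OR a1) OR a2) XNOR (((a2 OR a1) OR a2) XNOR a1))) NOR a1)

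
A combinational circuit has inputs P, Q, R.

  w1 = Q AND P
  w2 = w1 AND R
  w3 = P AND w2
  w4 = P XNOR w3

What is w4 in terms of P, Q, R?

P XNOR (P AND ((Q AND P) AND R))

w1 = Q AND P
w2 = w1 AND R = (Q AND P) AND R
w3 = P AND w2 = P AND ((Q AND P) AND R)
w4 = P XNOR w3 = P XNOR (P AND ((Q AND P) AND R))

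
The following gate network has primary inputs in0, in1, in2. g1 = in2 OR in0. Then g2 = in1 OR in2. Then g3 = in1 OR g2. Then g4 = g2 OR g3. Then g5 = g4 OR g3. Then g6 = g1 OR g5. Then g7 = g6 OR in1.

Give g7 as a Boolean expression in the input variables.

g1 = in2 OR in0
g2 = in1 OR in2
g3 = in1 OR g2 = in1 OR (in1 OR in2)
g4 = g2 OR g3 = (in1 OR in2) OR (in1 OR (in1 OR in2))
g5 = g4 OR g3 = ((in1 OR in2) OR (in1 OR (in1 OR in2))) OR (in1 OR (in1 OR in2))
g6 = g1 OR g5 = (in2 OR in0) OR (((in1 OR in2) OR (in1 OR (in1 OR in2))) OR (in1 OR (in1 OR in2)))
g7 = g6 OR in1 = ((in2 OR in0) OR (((in1 OR in2) OR (in1 OR (in1 OR in2))) OR (in1 OR (in1 OR in2)))) OR in1

((in2 OR in0) OR (((in1 OR in2) OR (in1 OR (in1 OR in2))) OR (in1 OR (in1 OR in2)))) OR in1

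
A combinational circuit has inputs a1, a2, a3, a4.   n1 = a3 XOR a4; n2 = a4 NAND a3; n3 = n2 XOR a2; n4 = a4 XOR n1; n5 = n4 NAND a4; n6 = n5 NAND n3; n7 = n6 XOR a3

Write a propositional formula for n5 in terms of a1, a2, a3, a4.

n1 = a3 XOR a4
n4 = a4 XOR n1 = a4 XOR (a3 XOR a4)
n5 = n4 NAND a4 = (a4 XOR (a3 XOR a4)) NAND a4

(a4 XOR (a3 XOR a4)) NAND a4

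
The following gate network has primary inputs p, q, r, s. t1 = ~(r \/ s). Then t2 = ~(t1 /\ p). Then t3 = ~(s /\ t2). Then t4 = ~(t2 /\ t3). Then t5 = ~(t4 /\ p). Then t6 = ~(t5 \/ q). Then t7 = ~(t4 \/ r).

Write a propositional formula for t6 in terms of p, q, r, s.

t1 = ~(r \/ s)
t2 = ~(t1 /\ p) = ~((~(r \/ s)) /\ p)
t3 = ~(s /\ t2) = ~(s /\ (~((~(r \/ s)) /\ p)))
t4 = ~(t2 /\ t3) = ~((~((~(r \/ s)) /\ p)) /\ (~(s /\ (~((~(r \/ s)) /\ p)))))
t5 = ~(t4 /\ p) = ~((~((~((~(r \/ s)) /\ p)) /\ (~(s /\ (~((~(r \/ s)) /\ p)))))) /\ p)
t6 = ~(t5 \/ q) = ~((~((~((~((~(r \/ s)) /\ p)) /\ (~(s /\ (~((~(r \/ s)) /\ p)))))) /\ p)) \/ q)

~((~((~((~((~(r \/ s)) /\ p)) /\ (~(s /\ (~((~(r \/ s)) /\ p)))))) /\ p)) \/ q)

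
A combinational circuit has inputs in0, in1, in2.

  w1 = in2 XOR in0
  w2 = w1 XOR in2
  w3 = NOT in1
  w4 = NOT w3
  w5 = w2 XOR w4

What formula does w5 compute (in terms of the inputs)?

w1 = in2 XOR in0
w2 = w1 XOR in2 = (in2 XOR in0) XOR in2
w3 = NOT in1
w4 = NOT w3 = NOT NOT in1
w5 = w2 XOR w4 = ((in2 XOR in0) XOR in2) XOR NOT NOT in1

((in2 XOR in0) XOR in2) XOR NOT NOT in1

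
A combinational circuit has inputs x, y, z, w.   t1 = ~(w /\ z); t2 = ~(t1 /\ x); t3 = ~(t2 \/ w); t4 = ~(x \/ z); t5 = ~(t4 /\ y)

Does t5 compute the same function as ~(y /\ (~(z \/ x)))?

Yes

t4 = ~(x \/ z)
t5 = ~(t4 /\ y) = ~((~(x \/ z)) /\ y)
At x=0, y=1, z=0, w=0: circuit gives 0, formula gives 0.
At x=0, y=0, z=0, w=0: circuit gives 1, formula gives 1.
Agrees on all 16 inputs.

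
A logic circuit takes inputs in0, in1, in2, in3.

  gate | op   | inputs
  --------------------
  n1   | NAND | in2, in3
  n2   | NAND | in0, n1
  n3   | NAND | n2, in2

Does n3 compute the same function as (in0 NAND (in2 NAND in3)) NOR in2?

n1 = in2 NAND in3
n2 = in0 NAND n1 = in0 NAND (in2 NAND in3)
n3 = n2 NAND in2 = (in0 NAND (in2 NAND in3)) NAND in2
At in0=0, in1=0, in2=0, in3=0: circuit gives 1, formula gives 0.

No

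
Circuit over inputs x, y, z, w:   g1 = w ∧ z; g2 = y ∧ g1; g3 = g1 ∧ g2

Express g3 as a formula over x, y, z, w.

(w ∧ z) ∧ (y ∧ (w ∧ z))

g1 = w ∧ z
g2 = y ∧ g1 = y ∧ (w ∧ z)
g3 = g1 ∧ g2 = (w ∧ z) ∧ (y ∧ (w ∧ z))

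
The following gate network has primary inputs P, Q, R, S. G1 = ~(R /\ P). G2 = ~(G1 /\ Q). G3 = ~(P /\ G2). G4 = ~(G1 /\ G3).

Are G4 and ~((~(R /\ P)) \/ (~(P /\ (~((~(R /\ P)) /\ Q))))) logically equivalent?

G1 = ~(R /\ P)
G2 = ~(G1 /\ Q) = ~((~(R /\ P)) /\ Q)
G3 = ~(P /\ G2) = ~(P /\ (~((~(R /\ P)) /\ Q)))
G4 = ~(G1 /\ G3) = ~((~(R /\ P)) /\ (~(P /\ (~((~(R /\ P)) /\ Q)))))
At P=1, Q=0, R=0, S=0: circuit gives 1, formula gives 0.

No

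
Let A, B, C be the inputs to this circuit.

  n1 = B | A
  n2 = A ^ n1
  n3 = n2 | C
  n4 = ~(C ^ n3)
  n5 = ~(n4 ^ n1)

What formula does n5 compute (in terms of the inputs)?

n1 = B | A
n2 = A ^ n1 = A ^ (B | A)
n3 = n2 | C = (A ^ (B | A)) | C
n4 = ~(C ^ n3) = ~(C ^ ((A ^ (B | A)) | C))
n5 = ~(n4 ^ n1) = ~((~(C ^ ((A ^ (B | A)) | C))) ^ (B | A))

~((~(C ^ ((A ^ (B | A)) | C))) ^ (B | A))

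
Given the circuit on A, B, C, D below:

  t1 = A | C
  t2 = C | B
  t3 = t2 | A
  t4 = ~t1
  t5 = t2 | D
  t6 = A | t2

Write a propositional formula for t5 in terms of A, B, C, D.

t2 = C | B
t5 = t2 | D = (C | B) | D

(C | B) | D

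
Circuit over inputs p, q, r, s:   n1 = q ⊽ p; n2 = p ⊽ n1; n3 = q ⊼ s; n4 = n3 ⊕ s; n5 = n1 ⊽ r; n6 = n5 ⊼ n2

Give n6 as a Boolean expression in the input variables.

((q ⊽ p) ⊽ r) ⊼ (p ⊽ (q ⊽ p))

n1 = q ⊽ p
n2 = p ⊽ n1 = p ⊽ (q ⊽ p)
n5 = n1 ⊽ r = (q ⊽ p) ⊽ r
n6 = n5 ⊼ n2 = ((q ⊽ p) ⊽ r) ⊼ (p ⊽ (q ⊽ p))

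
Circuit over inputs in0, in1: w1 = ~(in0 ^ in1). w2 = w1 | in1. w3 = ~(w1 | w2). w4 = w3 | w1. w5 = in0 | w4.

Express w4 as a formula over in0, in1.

w1 = ~(in0 ^ in1)
w2 = w1 | in1 = (~(in0 ^ in1)) | in1
w3 = ~(w1 | w2) = ~((~(in0 ^ in1)) | ((~(in0 ^ in1)) | in1))
w4 = w3 | w1 = (~((~(in0 ^ in1)) | ((~(in0 ^ in1)) | in1))) | (~(in0 ^ in1))

(~((~(in0 ^ in1)) | ((~(in0 ^ in1)) | in1))) | (~(in0 ^ in1))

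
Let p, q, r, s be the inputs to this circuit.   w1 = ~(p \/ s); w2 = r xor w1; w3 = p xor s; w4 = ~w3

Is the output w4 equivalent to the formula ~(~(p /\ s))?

w3 = p xor s
w4 = ~w3 = ~(p xor s)
At p=0, q=0, r=0, s=0: circuit gives 1, formula gives 0.

No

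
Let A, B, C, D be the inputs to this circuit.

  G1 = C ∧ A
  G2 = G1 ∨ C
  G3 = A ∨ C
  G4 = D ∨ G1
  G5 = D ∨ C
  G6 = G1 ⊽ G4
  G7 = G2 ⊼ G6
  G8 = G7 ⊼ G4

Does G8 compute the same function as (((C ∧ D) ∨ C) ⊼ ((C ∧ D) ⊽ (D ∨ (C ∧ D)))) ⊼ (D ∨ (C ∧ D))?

No

G1 = C ∧ A
G2 = G1 ∨ C = (C ∧ A) ∨ C
G4 = D ∨ G1 = D ∨ (C ∧ A)
G6 = G1 ⊽ G4 = (C ∧ A) ⊽ (D ∨ (C ∧ A))
G7 = G2 ⊼ G6 = ((C ∧ A) ∨ C) ⊼ ((C ∧ A) ⊽ (D ∨ (C ∧ A)))
G8 = G7 ⊼ G4 = (((C ∧ A) ∨ C) ⊼ ((C ∧ A) ⊽ (D ∨ (C ∧ A)))) ⊼ (D ∨ (C ∧ A))
At A=1, B=0, C=1, D=0: circuit gives 0, formula gives 1.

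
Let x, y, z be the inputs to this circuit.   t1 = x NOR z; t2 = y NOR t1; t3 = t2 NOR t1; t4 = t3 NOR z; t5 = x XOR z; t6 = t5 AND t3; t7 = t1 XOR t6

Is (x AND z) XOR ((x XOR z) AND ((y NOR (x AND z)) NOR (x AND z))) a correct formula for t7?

t1 = x NOR z
t2 = y NOR t1 = y NOR (x NOR z)
t3 = t2 NOR t1 = (y NOR (x NOR z)) NOR (x NOR z)
t5 = x XOR z
t6 = t5 AND t3 = (x XOR z) AND ((y NOR (x NOR z)) NOR (x NOR z))
t7 = t1 XOR t6 = (x NOR z) XOR ((x XOR z) AND ((y NOR (x NOR z)) NOR (x NOR z)))
At x=0, y=0, z=0: circuit gives 1, formula gives 0.

No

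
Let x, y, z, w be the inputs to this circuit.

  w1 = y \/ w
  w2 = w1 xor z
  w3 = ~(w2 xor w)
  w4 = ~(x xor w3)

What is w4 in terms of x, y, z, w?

~(x xor (~(((y \/ w) xor z) xor w)))

w1 = y \/ w
w2 = w1 xor z = (y \/ w) xor z
w3 = ~(w2 xor w) = ~(((y \/ w) xor z) xor w)
w4 = ~(x xor w3) = ~(x xor (~(((y \/ w) xor z) xor w)))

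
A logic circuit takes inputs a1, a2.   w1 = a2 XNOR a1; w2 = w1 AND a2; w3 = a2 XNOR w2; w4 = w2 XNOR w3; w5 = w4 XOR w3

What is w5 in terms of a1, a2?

w1 = a2 XNOR a1
w2 = w1 AND a2 = (a2 XNOR a1) AND a2
w3 = a2 XNOR w2 = a2 XNOR ((a2 XNOR a1) AND a2)
w4 = w2 XNOR w3 = ((a2 XNOR a1) AND a2) XNOR (a2 XNOR ((a2 XNOR a1) AND a2))
w5 = w4 XOR w3 = (((a2 XNOR a1) AND a2) XNOR (a2 XNOR ((a2 XNOR a1) AND a2))) XOR (a2 XNOR ((a2 XNOR a1) AND a2))

(((a2 XNOR a1) AND a2) XNOR (a2 XNOR ((a2 XNOR a1) AND a2))) XOR (a2 XNOR ((a2 XNOR a1) AND a2))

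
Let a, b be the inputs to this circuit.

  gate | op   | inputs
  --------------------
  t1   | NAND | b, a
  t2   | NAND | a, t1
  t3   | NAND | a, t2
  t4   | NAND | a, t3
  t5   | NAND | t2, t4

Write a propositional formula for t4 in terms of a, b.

a NAND (a NAND (a NAND (b NAND a)))

t1 = b NAND a
t2 = a NAND t1 = a NAND (b NAND a)
t3 = a NAND t2 = a NAND (a NAND (b NAND a))
t4 = a NAND t3 = a NAND (a NAND (a NAND (b NAND a)))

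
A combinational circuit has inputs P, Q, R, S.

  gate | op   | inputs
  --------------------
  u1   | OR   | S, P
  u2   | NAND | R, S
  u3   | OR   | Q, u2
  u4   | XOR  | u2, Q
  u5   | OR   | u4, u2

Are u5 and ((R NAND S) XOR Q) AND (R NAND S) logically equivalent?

No

u2 = R NAND S
u4 = u2 XOR Q = (R NAND S) XOR Q
u5 = u4 OR u2 = ((R NAND S) XOR Q) OR (R NAND S)
At P=0, Q=1, R=0, S=0: circuit gives 1, formula gives 0.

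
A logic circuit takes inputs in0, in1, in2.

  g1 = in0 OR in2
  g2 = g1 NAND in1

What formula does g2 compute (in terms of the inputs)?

(in0 OR in2) NAND in1

g1 = in0 OR in2
g2 = g1 NAND in1 = (in0 OR in2) NAND in1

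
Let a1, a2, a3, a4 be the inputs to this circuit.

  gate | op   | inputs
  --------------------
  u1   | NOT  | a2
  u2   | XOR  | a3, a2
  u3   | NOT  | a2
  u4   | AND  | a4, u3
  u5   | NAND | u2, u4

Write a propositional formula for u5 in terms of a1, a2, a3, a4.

u2 = a3 XOR a2
u3 = NOT a2
u4 = a4 AND u3 = a4 AND NOT a2
u5 = u2 NAND u4 = (a3 XOR a2) NAND (a4 AND NOT a2)

(a3 XOR a2) NAND (a4 AND NOT a2)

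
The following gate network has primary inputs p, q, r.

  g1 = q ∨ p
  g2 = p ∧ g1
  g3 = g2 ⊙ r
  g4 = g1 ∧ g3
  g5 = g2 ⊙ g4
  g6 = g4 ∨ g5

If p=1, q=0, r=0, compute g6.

0

g1 = 0 ∨ 1 = 1
g2 = 1 ∧ 1 = 1
g3 = 1 ⊙ 0 = 0
g4 = 1 ∧ 0 = 0
g5 = 1 ⊙ 0 = 0
g6 = 0 ∨ 0 = 0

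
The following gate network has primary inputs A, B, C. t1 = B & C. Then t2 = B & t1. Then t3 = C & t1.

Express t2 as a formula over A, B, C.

B & (B & C)

t1 = B & C
t2 = B & t1 = B & (B & C)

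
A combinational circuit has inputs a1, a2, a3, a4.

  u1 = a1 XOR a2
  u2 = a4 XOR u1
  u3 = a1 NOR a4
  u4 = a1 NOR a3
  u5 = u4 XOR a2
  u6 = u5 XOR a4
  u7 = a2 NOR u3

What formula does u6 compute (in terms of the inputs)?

((a1 NOR a3) XOR a2) XOR a4

u4 = a1 NOR a3
u5 = u4 XOR a2 = (a1 NOR a3) XOR a2
u6 = u5 XOR a4 = ((a1 NOR a3) XOR a2) XOR a4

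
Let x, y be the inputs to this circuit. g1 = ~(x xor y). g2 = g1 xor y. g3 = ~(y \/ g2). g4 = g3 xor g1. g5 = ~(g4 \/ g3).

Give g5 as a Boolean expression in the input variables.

g1 = ~(x xor y)
g2 = g1 xor y = (~(x xor y)) xor y
g3 = ~(y \/ g2) = ~(y \/ ((~(x xor y)) xor y))
g4 = g3 xor g1 = (~(y \/ ((~(x xor y)) xor y))) xor (~(x xor y))
g5 = ~(g4 \/ g3) = ~(((~(y \/ ((~(x xor y)) xor y))) xor (~(x xor y))) \/ (~(y \/ ((~(x xor y)) xor y))))

~(((~(y \/ ((~(x xor y)) xor y))) xor (~(x xor y))) \/ (~(y \/ ((~(x xor y)) xor y))))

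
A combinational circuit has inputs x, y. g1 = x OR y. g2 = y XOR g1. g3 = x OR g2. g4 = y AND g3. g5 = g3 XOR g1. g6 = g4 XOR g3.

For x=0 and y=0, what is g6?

g1 = 0 OR 0 = 0
g2 = 0 XOR 0 = 0
g3 = 0 OR 0 = 0
g4 = 0 AND 0 = 0
g6 = 0 XOR 0 = 0

0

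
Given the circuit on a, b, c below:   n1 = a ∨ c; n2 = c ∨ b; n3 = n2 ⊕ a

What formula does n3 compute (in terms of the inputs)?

n2 = c ∨ b
n3 = n2 ⊕ a = (c ∨ b) ⊕ a

(c ∨ b) ⊕ a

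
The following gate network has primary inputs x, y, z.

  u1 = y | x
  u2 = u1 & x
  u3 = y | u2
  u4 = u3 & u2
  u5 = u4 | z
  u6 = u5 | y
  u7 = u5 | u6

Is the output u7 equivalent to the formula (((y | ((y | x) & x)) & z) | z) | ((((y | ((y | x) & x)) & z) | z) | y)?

u1 = y | x
u2 = u1 & x = (y | x) & x
u3 = y | u2 = y | ((y | x) & x)
u4 = u3 & u2 = (y | ((y | x) & x)) & ((y | x) & x)
u5 = u4 | z = ((y | ((y | x) & x)) & ((y | x) & x)) | z
u6 = u5 | y = (((y | ((y | x) & x)) & ((y | x) & x)) | z) | y
u7 = u5 | u6 = (((y | ((y | x) & x)) & ((y | x) & x)) | z) | ((((y | ((y | x) & x)) & ((y | x) & x)) | z) | y)
At x=1, y=0, z=0: circuit gives 1, formula gives 0.

No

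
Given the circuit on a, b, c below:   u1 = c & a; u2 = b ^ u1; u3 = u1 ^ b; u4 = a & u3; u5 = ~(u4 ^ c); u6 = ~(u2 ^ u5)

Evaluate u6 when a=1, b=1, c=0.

0

u1 = 0 & 1 = 0
u2 = 1 ^ 0 = 1
u3 = 0 ^ 1 = 1
u4 = 1 & 1 = 1
u5 = ~(1 ^ 0) = 0
u6 = ~(1 ^ 0) = 0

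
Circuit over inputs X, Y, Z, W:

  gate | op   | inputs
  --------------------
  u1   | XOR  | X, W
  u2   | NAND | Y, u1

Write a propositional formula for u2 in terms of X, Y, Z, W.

u1 = X XOR W
u2 = Y NAND u1 = Y NAND (X XOR W)

Y NAND (X XOR W)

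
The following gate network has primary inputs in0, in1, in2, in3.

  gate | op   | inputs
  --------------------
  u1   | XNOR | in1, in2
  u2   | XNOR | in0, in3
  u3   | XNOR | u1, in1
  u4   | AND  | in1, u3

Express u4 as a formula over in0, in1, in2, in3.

u1 = in1 XNOR in2
u3 = u1 XNOR in1 = (in1 XNOR in2) XNOR in1
u4 = in1 AND u3 = in1 AND ((in1 XNOR in2) XNOR in1)

in1 AND ((in1 XNOR in2) XNOR in1)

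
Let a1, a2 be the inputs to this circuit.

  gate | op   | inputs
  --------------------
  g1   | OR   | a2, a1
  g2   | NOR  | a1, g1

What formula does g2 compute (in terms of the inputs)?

a1 NOR (a2 OR a1)

g1 = a2 OR a1
g2 = a1 NOR g1 = a1 NOR (a2 OR a1)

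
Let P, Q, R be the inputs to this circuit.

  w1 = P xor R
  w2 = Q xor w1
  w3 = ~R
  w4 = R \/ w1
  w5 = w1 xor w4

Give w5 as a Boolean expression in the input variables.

w1 = P xor R
w4 = R \/ w1 = R \/ (P xor R)
w5 = w1 xor w4 = (P xor R) xor (R \/ (P xor R))

(P xor R) xor (R \/ (P xor R))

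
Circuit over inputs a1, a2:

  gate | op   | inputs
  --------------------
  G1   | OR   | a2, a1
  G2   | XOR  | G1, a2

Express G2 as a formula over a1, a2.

(a2 OR a1) XOR a2

G1 = a2 OR a1
G2 = G1 XOR a2 = (a2 OR a1) XOR a2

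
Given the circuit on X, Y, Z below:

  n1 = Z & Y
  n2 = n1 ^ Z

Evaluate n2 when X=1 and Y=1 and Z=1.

n1 = 1 & 1 = 1
n2 = 1 ^ 1 = 0

0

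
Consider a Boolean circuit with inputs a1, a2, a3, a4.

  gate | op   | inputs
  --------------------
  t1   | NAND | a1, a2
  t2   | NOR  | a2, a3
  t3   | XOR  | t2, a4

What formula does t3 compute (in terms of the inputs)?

t2 = a2 NOR a3
t3 = t2 XOR a4 = (a2 NOR a3) XOR a4

(a2 NOR a3) XOR a4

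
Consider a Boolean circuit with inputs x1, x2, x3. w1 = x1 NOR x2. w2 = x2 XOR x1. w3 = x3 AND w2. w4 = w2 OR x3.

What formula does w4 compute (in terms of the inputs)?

w2 = x2 XOR x1
w4 = w2 OR x3 = (x2 XOR x1) OR x3

(x2 XOR x1) OR x3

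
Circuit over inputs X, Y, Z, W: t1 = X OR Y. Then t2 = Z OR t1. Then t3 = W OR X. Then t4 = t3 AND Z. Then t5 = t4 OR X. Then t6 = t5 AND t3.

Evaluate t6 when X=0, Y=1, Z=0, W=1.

0

t3 = 1 OR 0 = 1
t4 = 1 AND 0 = 0
t5 = 0 OR 0 = 0
t6 = 0 AND 1 = 0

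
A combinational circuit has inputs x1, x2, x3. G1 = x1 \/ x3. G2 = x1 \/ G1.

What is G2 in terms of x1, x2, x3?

x1 \/ (x1 \/ x3)

G1 = x1 \/ x3
G2 = x1 \/ G1 = x1 \/ (x1 \/ x3)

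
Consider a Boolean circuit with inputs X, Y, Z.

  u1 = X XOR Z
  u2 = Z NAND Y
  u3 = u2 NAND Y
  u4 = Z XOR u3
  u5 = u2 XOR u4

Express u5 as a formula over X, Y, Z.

u2 = Z NAND Y
u3 = u2 NAND Y = (Z NAND Y) NAND Y
u4 = Z XOR u3 = Z XOR ((Z NAND Y) NAND Y)
u5 = u2 XOR u4 = (Z NAND Y) XOR (Z XOR ((Z NAND Y) NAND Y))

(Z NAND Y) XOR (Z XOR ((Z NAND Y) NAND Y))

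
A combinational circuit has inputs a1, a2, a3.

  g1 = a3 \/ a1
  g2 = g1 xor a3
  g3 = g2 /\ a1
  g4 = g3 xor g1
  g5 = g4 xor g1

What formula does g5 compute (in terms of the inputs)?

((((a3 \/ a1) xor a3) /\ a1) xor (a3 \/ a1)) xor (a3 \/ a1)

g1 = a3 \/ a1
g2 = g1 xor a3 = (a3 \/ a1) xor a3
g3 = g2 /\ a1 = ((a3 \/ a1) xor a3) /\ a1
g4 = g3 xor g1 = (((a3 \/ a1) xor a3) /\ a1) xor (a3 \/ a1)
g5 = g4 xor g1 = ((((a3 \/ a1) xor a3) /\ a1) xor (a3 \/ a1)) xor (a3 \/ a1)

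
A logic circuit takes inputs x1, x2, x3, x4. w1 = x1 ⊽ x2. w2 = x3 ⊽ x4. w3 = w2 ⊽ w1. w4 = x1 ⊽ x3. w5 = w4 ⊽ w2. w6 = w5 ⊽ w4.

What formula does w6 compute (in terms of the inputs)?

w2 = x3 ⊽ x4
w4 = x1 ⊽ x3
w5 = w4 ⊽ w2 = (x1 ⊽ x3) ⊽ (x3 ⊽ x4)
w6 = w5 ⊽ w4 = ((x1 ⊽ x3) ⊽ (x3 ⊽ x4)) ⊽ (x1 ⊽ x3)

((x1 ⊽ x3) ⊽ (x3 ⊽ x4)) ⊽ (x1 ⊽ x3)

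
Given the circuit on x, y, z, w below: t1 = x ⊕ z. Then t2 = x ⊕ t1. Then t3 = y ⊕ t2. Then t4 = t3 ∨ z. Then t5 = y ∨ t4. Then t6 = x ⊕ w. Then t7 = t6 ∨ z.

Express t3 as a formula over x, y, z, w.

y ⊕ (x ⊕ (x ⊕ z))

t1 = x ⊕ z
t2 = x ⊕ t1 = x ⊕ (x ⊕ z)
t3 = y ⊕ t2 = y ⊕ (x ⊕ (x ⊕ z))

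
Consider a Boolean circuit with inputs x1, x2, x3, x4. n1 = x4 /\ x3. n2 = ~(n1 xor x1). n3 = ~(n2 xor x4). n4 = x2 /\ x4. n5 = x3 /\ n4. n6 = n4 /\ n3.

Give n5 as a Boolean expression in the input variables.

n4 = x2 /\ x4
n5 = x3 /\ n4 = x3 /\ (x2 /\ x4)

x3 /\ (x2 /\ x4)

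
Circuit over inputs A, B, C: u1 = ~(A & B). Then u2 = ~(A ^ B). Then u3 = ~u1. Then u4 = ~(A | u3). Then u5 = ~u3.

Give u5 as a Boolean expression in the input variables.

u1 = ~(A & B)
u3 = ~u1 = ~(~(A & B))
u5 = ~u3 = ~~(~(A & B))

~~(~(A & B))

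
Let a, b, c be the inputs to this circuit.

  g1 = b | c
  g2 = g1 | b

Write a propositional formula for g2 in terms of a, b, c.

g1 = b | c
g2 = g1 | b = (b | c) | b

(b | c) | b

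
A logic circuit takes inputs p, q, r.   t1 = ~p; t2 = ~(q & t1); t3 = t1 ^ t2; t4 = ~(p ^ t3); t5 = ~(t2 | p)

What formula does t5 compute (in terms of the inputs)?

t1 = ~p
t2 = ~(q & t1) = ~(q & ~p)
t5 = ~(t2 | p) = ~((~(q & ~p)) | p)

~((~(q & ~p)) | p)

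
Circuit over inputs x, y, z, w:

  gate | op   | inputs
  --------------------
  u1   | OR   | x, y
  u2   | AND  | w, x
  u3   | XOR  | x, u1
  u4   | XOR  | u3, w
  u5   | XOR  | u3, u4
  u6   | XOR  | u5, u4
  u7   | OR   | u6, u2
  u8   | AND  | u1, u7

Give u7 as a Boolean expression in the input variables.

u1 = x OR y
u2 = w AND x
u3 = x XOR u1 = x XOR (x OR y)
u4 = u3 XOR w = (x XOR (x OR y)) XOR w
u5 = u3 XOR u4 = (x XOR (x OR y)) XOR ((x XOR (x OR y)) XOR w)
u6 = u5 XOR u4 = ((x XOR (x OR y)) XOR ((x XOR (x OR y)) XOR w)) XOR ((x XOR (x OR y)) XOR w)
u7 = u6 OR u2 = (((x XOR (x OR y)) XOR ((x XOR (x OR y)) XOR w)) XOR ((x XOR (x OR y)) XOR w)) OR (w AND x)

(((x XOR (x OR y)) XOR ((x XOR (x OR y)) XOR w)) XOR ((x XOR (x OR y)) XOR w)) OR (w AND x)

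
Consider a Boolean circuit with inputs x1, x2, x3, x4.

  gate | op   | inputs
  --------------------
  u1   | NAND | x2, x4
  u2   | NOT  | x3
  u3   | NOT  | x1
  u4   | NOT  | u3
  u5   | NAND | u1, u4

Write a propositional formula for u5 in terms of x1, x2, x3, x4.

u1 = x2 NAND x4
u3 = NOT x1
u4 = NOT u3 = NOT NOT x1
u5 = u1 NAND u4 = (x2 NAND x4) NAND NOT NOT x1

(x2 NAND x4) NAND NOT NOT x1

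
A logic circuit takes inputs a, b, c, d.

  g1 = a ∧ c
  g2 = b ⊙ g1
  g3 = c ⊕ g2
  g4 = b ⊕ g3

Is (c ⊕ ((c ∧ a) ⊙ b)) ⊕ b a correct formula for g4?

g1 = a ∧ c
g2 = b ⊙ g1 = b ⊙ (a ∧ c)
g3 = c ⊕ g2 = c ⊕ (b ⊙ (a ∧ c))
g4 = b ⊕ g3 = b ⊕ (c ⊕ (b ⊙ (a ∧ c)))
At a=0, b=0, c=1, d=0: circuit gives 0, formula gives 0.
At a=0, b=0, c=0, d=0: circuit gives 1, formula gives 1.
Agrees on all 16 inputs.

Yes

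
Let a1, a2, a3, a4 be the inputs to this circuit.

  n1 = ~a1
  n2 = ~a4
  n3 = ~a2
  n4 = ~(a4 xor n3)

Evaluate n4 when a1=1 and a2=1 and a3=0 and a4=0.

1

n3 = ~1 = 0
n4 = ~(0 xor 0) = 1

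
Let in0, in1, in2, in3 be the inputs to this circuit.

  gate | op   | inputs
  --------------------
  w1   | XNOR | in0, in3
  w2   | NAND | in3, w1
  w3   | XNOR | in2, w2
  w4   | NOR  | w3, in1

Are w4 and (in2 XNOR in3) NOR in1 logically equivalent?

No

w1 = in0 XNOR in3
w2 = in3 NAND w1 = in3 NAND (in0 XNOR in3)
w3 = in2 XNOR w2 = in2 XNOR (in3 NAND (in0 XNOR in3))
w4 = w3 NOR in1 = (in2 XNOR (in3 NAND (in0 XNOR in3))) NOR in1
At in0=0, in1=0, in2=0, in3=0: circuit gives 1, formula gives 0.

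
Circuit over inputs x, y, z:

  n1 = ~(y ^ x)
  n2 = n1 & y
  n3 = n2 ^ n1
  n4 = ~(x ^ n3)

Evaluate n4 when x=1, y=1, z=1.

0

n1 = ~(1 ^ 1) = 1
n2 = 1 & 1 = 1
n3 = 1 ^ 1 = 0
n4 = ~(1 ^ 0) = 0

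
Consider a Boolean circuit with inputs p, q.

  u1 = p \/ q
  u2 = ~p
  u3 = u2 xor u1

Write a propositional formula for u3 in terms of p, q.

u1 = p \/ q
u2 = ~p
u3 = u2 xor u1 = ~p xor (p \/ q)

~p xor (p \/ q)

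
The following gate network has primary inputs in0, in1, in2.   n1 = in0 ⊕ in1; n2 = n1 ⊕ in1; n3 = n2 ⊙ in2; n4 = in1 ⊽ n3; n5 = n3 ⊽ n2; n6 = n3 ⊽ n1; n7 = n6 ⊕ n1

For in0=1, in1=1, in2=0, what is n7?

n1 = 1 ⊕ 1 = 0
n2 = 0 ⊕ 1 = 1
n3 = 1 ⊙ 0 = 0
n6 = 0 ⊽ 0 = 1
n7 = 1 ⊕ 0 = 1

1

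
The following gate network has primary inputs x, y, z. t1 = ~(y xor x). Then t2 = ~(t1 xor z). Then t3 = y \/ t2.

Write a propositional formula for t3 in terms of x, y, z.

t1 = ~(y xor x)
t2 = ~(t1 xor z) = ~((~(y xor x)) xor z)
t3 = y \/ t2 = y \/ (~((~(y xor x)) xor z))

y \/ (~((~(y xor x)) xor z))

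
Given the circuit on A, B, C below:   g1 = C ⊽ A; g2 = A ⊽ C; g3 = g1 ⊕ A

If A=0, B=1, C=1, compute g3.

g1 = 1 ⊽ 0 = 0
g3 = 0 ⊕ 0 = 0

0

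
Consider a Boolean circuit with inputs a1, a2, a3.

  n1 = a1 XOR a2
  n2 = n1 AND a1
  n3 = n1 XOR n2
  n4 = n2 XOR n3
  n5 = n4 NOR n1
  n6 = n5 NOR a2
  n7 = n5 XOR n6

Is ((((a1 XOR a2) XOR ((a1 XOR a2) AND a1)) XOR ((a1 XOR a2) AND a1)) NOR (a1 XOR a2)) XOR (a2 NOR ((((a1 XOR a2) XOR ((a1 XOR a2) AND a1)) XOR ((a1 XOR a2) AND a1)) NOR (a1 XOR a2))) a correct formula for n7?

Yes

n1 = a1 XOR a2
n2 = n1 AND a1 = (a1 XOR a2) AND a1
n3 = n1 XOR n2 = (a1 XOR a2) XOR ((a1 XOR a2) AND a1)
n4 = n2 XOR n3 = ((a1 XOR a2) AND a1) XOR ((a1 XOR a2) XOR ((a1 XOR a2) AND a1))
n5 = n4 NOR n1 = (((a1 XOR a2) AND a1) XOR ((a1 XOR a2) XOR ((a1 XOR a2) AND a1))) NOR (a1 XOR a2)
n6 = n5 NOR a2 = ((((a1 XOR a2) AND a1) XOR ((a1 XOR a2) XOR ((a1 XOR a2) AND a1))) NOR (a1 XOR a2)) NOR a2
n7 = n5 XOR n6 = ((((a1 XOR a2) AND a1) XOR ((a1 XOR a2) XOR ((a1 XOR a2) AND a1))) NOR (a1 XOR a2)) XOR (((((a1 XOR a2) AND a1) XOR ((a1 XOR a2) XOR ((a1 XOR a2) AND a1))) NOR (a1 XOR a2)) NOR a2)
At a1=0, a2=1, a3=0: circuit gives 0, formula gives 0.
At a1=0, a2=0, a3=0: circuit gives 1, formula gives 1.
Agrees on all 8 inputs.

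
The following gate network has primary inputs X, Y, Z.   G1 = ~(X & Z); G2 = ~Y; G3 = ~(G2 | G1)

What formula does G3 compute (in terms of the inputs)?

G1 = ~(X & Z)
G2 = ~Y
G3 = ~(G2 | G1) = ~(~Y | (~(X & Z)))

~(~Y | (~(X & Z)))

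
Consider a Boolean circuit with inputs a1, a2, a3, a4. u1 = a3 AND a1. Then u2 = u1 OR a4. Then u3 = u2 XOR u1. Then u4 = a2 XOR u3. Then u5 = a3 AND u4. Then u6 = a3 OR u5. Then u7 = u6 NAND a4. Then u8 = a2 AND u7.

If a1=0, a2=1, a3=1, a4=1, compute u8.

u1 = 1 AND 0 = 0
u2 = 0 OR 1 = 1
u3 = 1 XOR 0 = 1
u4 = 1 XOR 1 = 0
u5 = 1 AND 0 = 0
u6 = 1 OR 0 = 1
u7 = 1 NAND 1 = 0
u8 = 1 AND 0 = 0

0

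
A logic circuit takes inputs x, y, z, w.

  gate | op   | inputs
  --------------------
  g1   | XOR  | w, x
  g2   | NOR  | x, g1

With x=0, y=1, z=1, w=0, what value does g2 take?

g1 = 0 XOR 0 = 0
g2 = 0 NOR 0 = 1

1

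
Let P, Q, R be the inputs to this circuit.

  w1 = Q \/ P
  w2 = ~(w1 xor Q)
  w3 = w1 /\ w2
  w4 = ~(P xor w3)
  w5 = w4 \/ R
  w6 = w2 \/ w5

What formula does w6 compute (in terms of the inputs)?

w1 = Q \/ P
w2 = ~(w1 xor Q) = ~((Q \/ P) xor Q)
w3 = w1 /\ w2 = (Q \/ P) /\ (~((Q \/ P) xor Q))
w4 = ~(P xor w3) = ~(P xor ((Q \/ P) /\ (~((Q \/ P) xor Q))))
w5 = w4 \/ R = (~(P xor ((Q \/ P) /\ (~((Q \/ P) xor Q))))) \/ R
w6 = w2 \/ w5 = (~((Q \/ P) xor Q)) \/ ((~(P xor ((Q \/ P) /\ (~((Q \/ P) xor Q))))) \/ R)

(~((Q \/ P) xor Q)) \/ ((~(P xor ((Q \/ P) /\ (~((Q \/ P) xor Q))))) \/ R)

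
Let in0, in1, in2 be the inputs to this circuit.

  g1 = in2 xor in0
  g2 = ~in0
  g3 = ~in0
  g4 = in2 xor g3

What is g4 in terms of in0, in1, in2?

in2 xor ~in0

g3 = ~in0
g4 = in2 xor g3 = in2 xor ~in0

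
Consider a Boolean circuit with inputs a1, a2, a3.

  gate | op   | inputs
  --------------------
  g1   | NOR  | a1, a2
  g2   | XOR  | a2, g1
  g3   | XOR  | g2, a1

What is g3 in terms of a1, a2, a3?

g1 = a1 NOR a2
g2 = a2 XOR g1 = a2 XOR (a1 NOR a2)
g3 = g2 XOR a1 = (a2 XOR (a1 NOR a2)) XOR a1

(a2 XOR (a1 NOR a2)) XOR a1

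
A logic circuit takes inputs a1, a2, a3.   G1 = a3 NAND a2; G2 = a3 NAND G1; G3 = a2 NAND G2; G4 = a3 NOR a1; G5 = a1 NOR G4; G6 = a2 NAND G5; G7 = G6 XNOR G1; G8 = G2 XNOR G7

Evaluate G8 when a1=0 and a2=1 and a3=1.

1

G1 = 1 NAND 1 = 0
G2 = 1 NAND 0 = 1
G4 = 1 NOR 0 = 0
G5 = 0 NOR 0 = 1
G6 = 1 NAND 1 = 0
G7 = 0 XNOR 0 = 1
G8 = 1 XNOR 1 = 1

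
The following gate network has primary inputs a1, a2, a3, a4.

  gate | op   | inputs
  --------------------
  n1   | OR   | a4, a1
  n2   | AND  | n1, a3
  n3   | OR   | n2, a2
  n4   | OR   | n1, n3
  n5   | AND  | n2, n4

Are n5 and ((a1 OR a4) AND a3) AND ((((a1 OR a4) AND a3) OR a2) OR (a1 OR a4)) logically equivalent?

n1 = a4 OR a1
n2 = n1 AND a3 = (a4 OR a1) AND a3
n3 = n2 OR a2 = ((a4 OR a1) AND a3) OR a2
n4 = n1 OR n3 = (a4 OR a1) OR (((a4 OR a1) AND a3) OR a2)
n5 = n2 AND n4 = ((a4 OR a1) AND a3) AND ((a4 OR a1) OR (((a4 OR a1) AND a3) OR a2))
At a1=0, a2=0, a3=0, a4=0: circuit gives 0, formula gives 0.
At a1=0, a2=0, a3=1, a4=1: circuit gives 1, formula gives 1.
Agrees on all 16 inputs.

Yes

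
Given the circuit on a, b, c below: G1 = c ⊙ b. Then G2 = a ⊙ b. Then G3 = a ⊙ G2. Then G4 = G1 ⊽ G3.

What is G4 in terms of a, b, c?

(c ⊙ b) ⊽ (a ⊙ (a ⊙ b))

G1 = c ⊙ b
G2 = a ⊙ b
G3 = a ⊙ G2 = a ⊙ (a ⊙ b)
G4 = G1 ⊽ G3 = (c ⊙ b) ⊽ (a ⊙ (a ⊙ b))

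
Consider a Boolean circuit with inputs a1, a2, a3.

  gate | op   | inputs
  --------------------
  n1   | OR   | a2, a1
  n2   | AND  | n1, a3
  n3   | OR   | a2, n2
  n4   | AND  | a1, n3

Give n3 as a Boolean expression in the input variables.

a2 OR ((a2 OR a1) AND a3)

n1 = a2 OR a1
n2 = n1 AND a3 = (a2 OR a1) AND a3
n3 = a2 OR n2 = a2 OR ((a2 OR a1) AND a3)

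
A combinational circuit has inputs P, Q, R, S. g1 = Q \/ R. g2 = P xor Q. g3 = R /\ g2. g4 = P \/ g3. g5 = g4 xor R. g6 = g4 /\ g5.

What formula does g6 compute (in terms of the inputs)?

g2 = P xor Q
g3 = R /\ g2 = R /\ (P xor Q)
g4 = P \/ g3 = P \/ (R /\ (P xor Q))
g5 = g4 xor R = (P \/ (R /\ (P xor Q))) xor R
g6 = g4 /\ g5 = (P \/ (R /\ (P xor Q))) /\ ((P \/ (R /\ (P xor Q))) xor R)

(P \/ (R /\ (P xor Q))) /\ ((P \/ (R /\ (P xor Q))) xor R)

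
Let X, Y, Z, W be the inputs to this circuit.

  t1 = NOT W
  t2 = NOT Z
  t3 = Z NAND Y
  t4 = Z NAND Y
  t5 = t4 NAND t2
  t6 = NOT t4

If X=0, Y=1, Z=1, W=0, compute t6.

1

t4 = 1 NAND 1 = 0
t6 = NOT 0 = 1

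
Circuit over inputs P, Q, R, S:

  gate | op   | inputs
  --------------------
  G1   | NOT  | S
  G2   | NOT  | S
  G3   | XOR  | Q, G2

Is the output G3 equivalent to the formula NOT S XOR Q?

G2 = NOT S
G3 = Q XOR G2 = Q XOR NOT S
At P=0, Q=0, R=0, S=1: circuit gives 0, formula gives 0.
At P=0, Q=0, R=0, S=0: circuit gives 1, formula gives 1.
Agrees on all 16 inputs.

Yes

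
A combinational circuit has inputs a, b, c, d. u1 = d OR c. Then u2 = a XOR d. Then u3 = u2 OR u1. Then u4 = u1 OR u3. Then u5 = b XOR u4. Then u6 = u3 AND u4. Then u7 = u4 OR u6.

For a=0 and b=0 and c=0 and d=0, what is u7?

0

u1 = 0 OR 0 = 0
u2 = 0 XOR 0 = 0
u3 = 0 OR 0 = 0
u4 = 0 OR 0 = 0
u6 = 0 AND 0 = 0
u7 = 0 OR 0 = 0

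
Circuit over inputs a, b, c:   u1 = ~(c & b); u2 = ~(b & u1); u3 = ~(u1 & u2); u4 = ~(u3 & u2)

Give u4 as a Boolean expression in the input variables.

~((~((~(c & b)) & (~(b & (~(c & b)))))) & (~(b & (~(c & b)))))

u1 = ~(c & b)
u2 = ~(b & u1) = ~(b & (~(c & b)))
u3 = ~(u1 & u2) = ~((~(c & b)) & (~(b & (~(c & b)))))
u4 = ~(u3 & u2) = ~((~((~(c & b)) & (~(b & (~(c & b)))))) & (~(b & (~(c & b)))))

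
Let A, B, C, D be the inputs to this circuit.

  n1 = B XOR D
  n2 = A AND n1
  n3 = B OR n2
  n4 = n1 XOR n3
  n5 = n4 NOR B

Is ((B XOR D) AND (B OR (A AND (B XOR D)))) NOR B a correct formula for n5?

No

n1 = B XOR D
n2 = A AND n1 = A AND (B XOR D)
n3 = B OR n2 = B OR (A AND (B XOR D))
n4 = n1 XOR n3 = (B XOR D) XOR (B OR (A AND (B XOR D)))
n5 = n4 NOR B = ((B XOR D) XOR (B OR (A AND (B XOR D)))) NOR B
At A=0, B=0, C=0, D=1: circuit gives 0, formula gives 1.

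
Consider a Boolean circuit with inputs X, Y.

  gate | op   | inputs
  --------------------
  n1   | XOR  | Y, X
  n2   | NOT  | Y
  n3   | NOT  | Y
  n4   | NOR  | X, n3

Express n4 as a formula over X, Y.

X NOR NOT Y

n3 = NOT Y
n4 = X NOR n3 = X NOR NOT Y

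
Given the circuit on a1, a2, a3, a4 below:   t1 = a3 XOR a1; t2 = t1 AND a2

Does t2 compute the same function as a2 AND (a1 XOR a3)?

Yes

t1 = a3 XOR a1
t2 = t1 AND a2 = (a3 XOR a1) AND a2
At a1=0, a2=0, a3=0, a4=0: circuit gives 0, formula gives 0.
At a1=0, a2=1, a3=1, a4=0: circuit gives 1, formula gives 1.
Agrees on all 16 inputs.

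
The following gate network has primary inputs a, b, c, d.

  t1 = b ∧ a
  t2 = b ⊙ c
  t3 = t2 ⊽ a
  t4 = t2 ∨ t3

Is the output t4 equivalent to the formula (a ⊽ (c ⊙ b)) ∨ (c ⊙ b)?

t2 = b ⊙ c
t3 = t2 ⊽ a = (b ⊙ c) ⊽ a
t4 = t2 ∨ t3 = (b ⊙ c) ∨ ((b ⊙ c) ⊽ a)
At a=1, b=0, c=1, d=0: circuit gives 0, formula gives 0.
At a=0, b=0, c=0, d=0: circuit gives 1, formula gives 1.
Agrees on all 16 inputs.

Yes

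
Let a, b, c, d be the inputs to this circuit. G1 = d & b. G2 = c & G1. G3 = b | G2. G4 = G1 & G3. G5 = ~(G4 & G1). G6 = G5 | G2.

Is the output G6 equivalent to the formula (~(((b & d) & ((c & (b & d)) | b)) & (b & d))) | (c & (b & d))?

Yes

G1 = d & b
G2 = c & G1 = c & (d & b)
G3 = b | G2 = b | (c & (d & b))
G4 = G1 & G3 = (d & b) & (b | (c & (d & b)))
G5 = ~(G4 & G1) = ~(((d & b) & (b | (c & (d & b)))) & (d & b))
G6 = G5 | G2 = (~(((d & b) & (b | (c & (d & b)))) & (d & b))) | (c & (d & b))
At a=0, b=1, c=0, d=1: circuit gives 0, formula gives 0.
At a=0, b=0, c=0, d=0: circuit gives 1, formula gives 1.
Agrees on all 16 inputs.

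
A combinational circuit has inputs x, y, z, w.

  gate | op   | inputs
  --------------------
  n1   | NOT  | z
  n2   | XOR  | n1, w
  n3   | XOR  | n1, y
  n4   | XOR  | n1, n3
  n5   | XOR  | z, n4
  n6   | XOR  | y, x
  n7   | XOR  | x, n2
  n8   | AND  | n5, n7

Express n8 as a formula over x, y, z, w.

(z XOR (NOT z XOR (NOT z XOR y))) AND (x XOR (NOT z XOR w))

n1 = NOT z
n2 = n1 XOR w = NOT z XOR w
n3 = n1 XOR y = NOT z XOR y
n4 = n1 XOR n3 = NOT z XOR (NOT z XOR y)
n5 = z XOR n4 = z XOR (NOT z XOR (NOT z XOR y))
n7 = x XOR n2 = x XOR (NOT z XOR w)
n8 = n5 AND n7 = (z XOR (NOT z XOR (NOT z XOR y))) AND (x XOR (NOT z XOR w))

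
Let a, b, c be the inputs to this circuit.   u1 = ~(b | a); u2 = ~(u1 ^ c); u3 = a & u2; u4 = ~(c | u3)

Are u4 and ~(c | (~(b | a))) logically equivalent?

No

u1 = ~(b | a)
u2 = ~(u1 ^ c) = ~((~(b | a)) ^ c)
u3 = a & u2 = a & (~((~(b | a)) ^ c))
u4 = ~(c | u3) = ~(c | (a & (~((~(b | a)) ^ c))))
At a=0, b=0, c=0: circuit gives 1, formula gives 0.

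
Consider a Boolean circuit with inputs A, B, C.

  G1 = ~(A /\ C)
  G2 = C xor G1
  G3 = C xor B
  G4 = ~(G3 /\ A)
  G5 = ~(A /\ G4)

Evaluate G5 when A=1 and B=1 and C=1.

0

G3 = 1 xor 1 = 0
G4 = ~(0 /\ 1) = 1
G5 = ~(1 /\ 1) = 0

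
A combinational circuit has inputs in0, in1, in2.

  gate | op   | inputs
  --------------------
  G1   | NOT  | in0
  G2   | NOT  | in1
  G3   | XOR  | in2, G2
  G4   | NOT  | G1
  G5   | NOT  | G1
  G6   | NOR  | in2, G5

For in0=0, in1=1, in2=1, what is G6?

G1 = NOT 0 = 1
G5 = NOT 1 = 0
G6 = 1 NOR 0 = 0

0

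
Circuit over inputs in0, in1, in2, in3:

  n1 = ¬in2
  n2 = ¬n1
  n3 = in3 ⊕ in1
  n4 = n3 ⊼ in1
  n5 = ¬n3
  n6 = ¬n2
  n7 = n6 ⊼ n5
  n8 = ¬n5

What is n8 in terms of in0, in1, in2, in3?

¬¬(in3 ⊕ in1)

n3 = in3 ⊕ in1
n5 = ¬n3 = ¬(in3 ⊕ in1)
n8 = ¬n5 = ¬¬(in3 ⊕ in1)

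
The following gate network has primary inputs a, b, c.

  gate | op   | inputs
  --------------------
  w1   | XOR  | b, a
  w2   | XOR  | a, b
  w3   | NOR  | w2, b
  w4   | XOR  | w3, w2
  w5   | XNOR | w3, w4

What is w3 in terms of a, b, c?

w2 = a XOR b
w3 = w2 NOR b = (a XOR b) NOR b

(a XOR b) NOR b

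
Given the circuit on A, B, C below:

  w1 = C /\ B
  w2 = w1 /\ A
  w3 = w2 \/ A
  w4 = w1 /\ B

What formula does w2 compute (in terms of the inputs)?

(C /\ B) /\ A

w1 = C /\ B
w2 = w1 /\ A = (C /\ B) /\ A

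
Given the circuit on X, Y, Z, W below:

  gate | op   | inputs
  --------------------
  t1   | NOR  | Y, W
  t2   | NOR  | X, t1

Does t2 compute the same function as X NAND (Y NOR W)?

t1 = Y NOR W
t2 = X NOR t1 = X NOR (Y NOR W)
At X=0, Y=0, Z=0, W=0: circuit gives 0, formula gives 1.

No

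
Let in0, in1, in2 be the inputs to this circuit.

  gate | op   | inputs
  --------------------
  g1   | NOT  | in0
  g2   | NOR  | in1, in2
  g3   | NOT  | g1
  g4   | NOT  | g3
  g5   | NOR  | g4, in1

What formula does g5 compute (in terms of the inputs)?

g1 = NOT in0
g3 = NOT g1 = NOT NOT in0
g4 = NOT g3 = NOT NOT NOT in0
g5 = g4 NOR in1 = NOT NOT NOT in0 NOR in1

NOT NOT NOT in0 NOR in1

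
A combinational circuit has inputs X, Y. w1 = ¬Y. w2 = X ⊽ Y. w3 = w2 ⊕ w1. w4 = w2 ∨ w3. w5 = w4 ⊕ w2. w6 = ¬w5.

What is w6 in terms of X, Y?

w1 = ¬Y
w2 = X ⊽ Y
w3 = w2 ⊕ w1 = (X ⊽ Y) ⊕ ¬Y
w4 = w2 ∨ w3 = (X ⊽ Y) ∨ ((X ⊽ Y) ⊕ ¬Y)
w5 = w4 ⊕ w2 = ((X ⊽ Y) ∨ ((X ⊽ Y) ⊕ ¬Y)) ⊕ (X ⊽ Y)
w6 = ¬w5 = ¬(((X ⊽ Y) ∨ ((X ⊽ Y) ⊕ ¬Y)) ⊕ (X ⊽ Y))

¬(((X ⊽ Y) ∨ ((X ⊽ Y) ⊕ ¬Y)) ⊕ (X ⊽ Y))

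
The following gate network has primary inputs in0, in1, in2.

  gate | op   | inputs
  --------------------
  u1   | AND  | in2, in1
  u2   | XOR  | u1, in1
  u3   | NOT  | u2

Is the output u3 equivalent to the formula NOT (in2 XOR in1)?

u1 = in2 AND in1
u2 = u1 XOR in1 = (in2 AND in1) XOR in1
u3 = NOT u2 = NOT ((in2 AND in1) XOR in1)
At in0=0, in1=0, in2=1: circuit gives 1, formula gives 0.

No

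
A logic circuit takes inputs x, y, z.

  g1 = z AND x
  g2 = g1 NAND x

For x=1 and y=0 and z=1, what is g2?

g1 = 1 AND 1 = 1
g2 = 1 NAND 1 = 0

0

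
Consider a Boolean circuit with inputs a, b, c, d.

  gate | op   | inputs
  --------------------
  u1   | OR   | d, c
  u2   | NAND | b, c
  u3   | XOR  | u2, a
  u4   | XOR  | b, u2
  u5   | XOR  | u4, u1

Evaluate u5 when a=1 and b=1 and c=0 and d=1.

u1 = 1 OR 0 = 1
u2 = 1 NAND 0 = 1
u4 = 1 XOR 1 = 0
u5 = 0 XOR 1 = 1

1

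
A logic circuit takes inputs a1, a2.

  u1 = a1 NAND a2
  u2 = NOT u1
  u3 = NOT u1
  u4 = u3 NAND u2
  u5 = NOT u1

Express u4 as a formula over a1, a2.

NOT (a1 NAND a2) NAND NOT (a1 NAND a2)

u1 = a1 NAND a2
u2 = NOT u1 = NOT (a1 NAND a2)
u3 = NOT u1 = NOT (a1 NAND a2)
u4 = u3 NAND u2 = NOT (a1 NAND a2) NAND NOT (a1 NAND a2)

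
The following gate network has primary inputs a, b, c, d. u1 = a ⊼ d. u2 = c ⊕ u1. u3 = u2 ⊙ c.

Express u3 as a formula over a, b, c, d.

(c ⊕ (a ⊼ d)) ⊙ c

u1 = a ⊼ d
u2 = c ⊕ u1 = c ⊕ (a ⊼ d)
u3 = u2 ⊙ c = (c ⊕ (a ⊼ d)) ⊙ c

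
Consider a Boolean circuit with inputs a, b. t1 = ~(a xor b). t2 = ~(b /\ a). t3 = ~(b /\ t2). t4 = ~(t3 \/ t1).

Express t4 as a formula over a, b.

t1 = ~(a xor b)
t2 = ~(b /\ a)
t3 = ~(b /\ t2) = ~(b /\ (~(b /\ a)))
t4 = ~(t3 \/ t1) = ~((~(b /\ (~(b /\ a)))) \/ (~(a xor b)))

~((~(b /\ (~(b /\ a)))) \/ (~(a xor b)))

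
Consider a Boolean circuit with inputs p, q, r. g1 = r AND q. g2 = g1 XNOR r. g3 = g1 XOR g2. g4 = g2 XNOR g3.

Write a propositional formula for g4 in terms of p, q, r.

((r AND q) XNOR r) XNOR ((r AND q) XOR ((r AND q) XNOR r))

g1 = r AND q
g2 = g1 XNOR r = (r AND q) XNOR r
g3 = g1 XOR g2 = (r AND q) XOR ((r AND q) XNOR r)
g4 = g2 XNOR g3 = ((r AND q) XNOR r) XNOR ((r AND q) XOR ((r AND q) XNOR r))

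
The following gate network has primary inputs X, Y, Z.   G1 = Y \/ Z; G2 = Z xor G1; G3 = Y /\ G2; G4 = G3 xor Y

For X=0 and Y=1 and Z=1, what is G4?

1

G1 = 1 \/ 1 = 1
G2 = 1 xor 1 = 0
G3 = 1 /\ 0 = 0
G4 = 0 xor 1 = 1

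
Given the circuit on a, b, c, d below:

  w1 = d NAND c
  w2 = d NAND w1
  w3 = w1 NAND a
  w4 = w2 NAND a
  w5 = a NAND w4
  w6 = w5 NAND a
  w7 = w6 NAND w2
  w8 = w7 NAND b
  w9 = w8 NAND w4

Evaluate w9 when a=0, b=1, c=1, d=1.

0

w1 = 1 NAND 1 = 0
w2 = 1 NAND 0 = 1
w4 = 1 NAND 0 = 1
w5 = 0 NAND 1 = 1
w6 = 1 NAND 0 = 1
w7 = 1 NAND 1 = 0
w8 = 0 NAND 1 = 1
w9 = 1 NAND 1 = 0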